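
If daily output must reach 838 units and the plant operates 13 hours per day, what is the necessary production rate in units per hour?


Formula: Production Rate = Daily Demand / Available Hours
Rate = 838 units/day / 13 hours/day
Rate = 64.5 units/hour

64.5 units/hour


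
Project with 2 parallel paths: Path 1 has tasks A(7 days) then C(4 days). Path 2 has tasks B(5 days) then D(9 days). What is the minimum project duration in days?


Path 1 = 7 + 4 = 11 days
Path 2 = 5 + 9 = 14 days
Duration = max(11, 14) = 14 days

14 days


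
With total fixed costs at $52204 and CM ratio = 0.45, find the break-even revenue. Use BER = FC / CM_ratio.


Formula: BER = Fixed Costs / Contribution Margin Ratio
BER = $52204 / 0.45
BER = $116008.89 (to the nearest cent)

$116008.89


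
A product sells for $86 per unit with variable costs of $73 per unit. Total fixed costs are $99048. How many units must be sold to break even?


Formula: BEQ = Fixed Costs / (Price - Variable Cost)
Contribution margin = $86 - $73 = $13/unit
BEQ = ceil($99048 / $13/unit) = ceil(7619.08) = 7620 units

7620 units


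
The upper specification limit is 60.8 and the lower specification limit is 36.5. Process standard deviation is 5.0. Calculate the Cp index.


Cp = (60.8 - 36.5) / (6 * 5.0)

0.81


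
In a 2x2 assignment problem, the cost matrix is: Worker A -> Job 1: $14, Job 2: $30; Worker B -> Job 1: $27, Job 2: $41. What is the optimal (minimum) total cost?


Option 1: A->1 + B->2 = $14 + $41 = $55
Option 2: A->2 + B->1 = $30 + $27 = $57
Min cost = min($55, $57) = $55

$55


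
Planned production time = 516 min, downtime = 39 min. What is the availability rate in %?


Formula: Availability = (Planned Time - Downtime) / Planned Time * 100
Uptime = 516 - 39 = 477 min
Availability = 477 / 516 * 100 = 92.4%

92.4%


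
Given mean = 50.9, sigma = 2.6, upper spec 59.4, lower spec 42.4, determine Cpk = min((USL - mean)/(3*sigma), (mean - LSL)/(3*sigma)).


Cpu = (59.4 - 50.9) / (3 * 2.6) = 1.09
Cpl = (50.9 - 42.4) / (3 * 2.6) = 1.09
Cpk = min(1.09, 1.09) = 1.09

1.09


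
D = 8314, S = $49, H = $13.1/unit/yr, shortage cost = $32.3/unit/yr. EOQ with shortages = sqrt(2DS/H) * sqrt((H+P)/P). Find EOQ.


Formula: EOQ* = sqrt(2DS/H) * sqrt((H+P)/P)
Base EOQ = sqrt(2*8314*49/13.1) = 249.39 units
Correction = sqrt((13.1+32.3)/32.3) = 1.18557
EOQ* = 249.39 * 1.18557 = 295.7 units

295.7 units


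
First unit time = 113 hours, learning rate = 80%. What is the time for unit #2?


Formula: T_n = T_1 * (learning_rate)^(log2(n)) where learning_rate = rate/100
Doublings = log2(2) = 1
T_n = 113 * 0.8^1
T_n = 113 * 0.8 = 90.4 hours

90.4 hours


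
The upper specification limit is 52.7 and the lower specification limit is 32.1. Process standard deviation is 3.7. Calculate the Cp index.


Cp = (52.7 - 32.1) / (6 * 3.7)

0.93


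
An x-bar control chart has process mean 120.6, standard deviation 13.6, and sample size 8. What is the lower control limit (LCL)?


LCL = 120.6 - 3 * 13.6 / sqrt(8)

106.18


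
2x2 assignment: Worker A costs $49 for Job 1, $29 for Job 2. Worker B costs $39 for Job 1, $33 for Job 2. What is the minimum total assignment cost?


Option 1: A->1 + B->2 = $49 + $33 = $82
Option 2: A->2 + B->1 = $29 + $39 = $68
Min cost = min($82, $68) = $68

$68


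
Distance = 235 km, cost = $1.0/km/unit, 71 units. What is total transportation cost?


TC = dist * cost * units = 235 * 1.0 * 71 = $16685.00

$16685.00


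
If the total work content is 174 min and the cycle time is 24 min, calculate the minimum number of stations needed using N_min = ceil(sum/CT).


Formula: N_min = ceil(Sum of Task Times / Cycle Time)
N_min = ceil(174 min / 24 min) = ceil(7.25)
N_min = 8 stations

8


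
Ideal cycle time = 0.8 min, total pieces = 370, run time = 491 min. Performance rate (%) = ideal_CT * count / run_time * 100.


Formula: Performance = (Ideal CT * Total Count) / Run Time * 100
Ideal output time = 0.8 * 370 = 296.0 min
Performance = 296.0 / 491 * 100 = 60.3%

60.3%


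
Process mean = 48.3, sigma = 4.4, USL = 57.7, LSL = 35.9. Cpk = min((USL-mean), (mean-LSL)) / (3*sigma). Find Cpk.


Cpu = (57.7 - 48.3) / (3 * 4.4) = 0.71
Cpl = (48.3 - 35.9) / (3 * 4.4) = 0.94
Cpk = min(0.71, 0.94) = 0.71

0.71


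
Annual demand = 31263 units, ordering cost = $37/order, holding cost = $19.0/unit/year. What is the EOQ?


Formula: EOQ = sqrt(2 * D * S / H)
Numerator: 2 * 31263 * 37 = 2313462
2DS/H = 2313462 / 19.0 = 121761.2
EOQ = sqrt(121761.2) = 348.9 units

348.9 units


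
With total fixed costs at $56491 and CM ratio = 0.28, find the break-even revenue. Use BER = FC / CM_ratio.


Formula: BER = Fixed Costs / Contribution Margin Ratio
BER = $56491 / 0.28
BER = $201753.57 (to the nearest cent)

$201753.57


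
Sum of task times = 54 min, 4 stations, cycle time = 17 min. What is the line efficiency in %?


Formula: Efficiency = Sum of Task Times / (N_stations * CT) * 100
Total station capacity = 4 stations * 17 min = 68 min
Efficiency = 54 / 68 * 100 = 79.4%

79.4%


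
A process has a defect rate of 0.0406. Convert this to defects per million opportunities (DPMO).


DPMO = defect_rate * 1000000 = 0.0406 * 1000000

40600


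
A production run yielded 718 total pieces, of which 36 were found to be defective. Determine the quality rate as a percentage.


Formula: Quality Rate = Good Pieces / Total Pieces * 100
Good pieces = 718 - 36 = 682
QR = 682 / 718 * 100 = 95.0%

95.0%


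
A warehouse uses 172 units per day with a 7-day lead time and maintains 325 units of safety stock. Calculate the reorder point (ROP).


Formula: ROP = (Daily Demand * Lead Time) + Safety Stock
Demand during lead time = 172 * 7 = 1204 units
ROP = 1204 + 325 = 1529 units

1529 units


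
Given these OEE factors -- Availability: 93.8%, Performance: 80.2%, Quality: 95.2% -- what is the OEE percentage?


Formula: OEE = Availability * Performance * Quality / 10000
A * P = 93.8% * 80.2% / 100 = 75.23%
OEE = 75.23% * 95.2% / 100 = 71.6%

71.6%


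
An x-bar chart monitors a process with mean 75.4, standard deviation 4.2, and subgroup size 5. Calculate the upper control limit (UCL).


UCL = 75.4 + 3 * 4.2 / sqrt(5)

81.03


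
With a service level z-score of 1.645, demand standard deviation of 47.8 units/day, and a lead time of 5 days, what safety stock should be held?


Formula: SS = z * sigma_d * sqrt(LT)
sqrt(LT) = sqrt(5) = 2.2361
SS = 1.645 * 47.8 * 2.2361
SS = 175.8 units

175.8 units


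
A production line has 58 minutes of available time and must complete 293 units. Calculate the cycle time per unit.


Formula: CT = Available Time / Number of Units
CT = 58 min / 293 units
CT = 0.2 min/unit

0.2 min/unit


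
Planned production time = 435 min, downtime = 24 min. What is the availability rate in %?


Formula: Availability = (Planned Time - Downtime) / Planned Time * 100
Uptime = 435 - 24 = 411 min
Availability = 411 / 435 * 100 = 94.5%

94.5%


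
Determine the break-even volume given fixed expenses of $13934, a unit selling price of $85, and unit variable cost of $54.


Formula: BEQ = Fixed Costs / (Price - Variable Cost)
Contribution margin = $85 - $54 = $31/unit
BEQ = ceil($13934 / $31/unit) = ceil(449.48) = 450 units

450 units


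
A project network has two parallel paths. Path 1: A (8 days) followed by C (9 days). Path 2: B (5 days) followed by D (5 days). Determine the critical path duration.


Path 1 = 8 + 9 = 17 days
Path 2 = 5 + 5 = 10 days
Duration = max(17, 10) = 17 days

17 days


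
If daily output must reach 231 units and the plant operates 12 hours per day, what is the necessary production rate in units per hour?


Formula: Production Rate = Daily Demand / Available Hours
Rate = 231 units/day / 12 hours/day
Rate = 19.3 units/hour

19.3 units/hour


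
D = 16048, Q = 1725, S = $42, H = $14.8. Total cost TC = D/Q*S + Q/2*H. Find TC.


TC = 16048/1725 * 42 + 1725/2 * 14.8

$13155.73


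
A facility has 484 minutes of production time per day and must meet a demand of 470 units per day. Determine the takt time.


Formula: Takt Time = Available Production Time / Customer Demand
Takt = 484 min/day / 470 units/day
Takt = 1.03 min/unit

1.03 min/unit


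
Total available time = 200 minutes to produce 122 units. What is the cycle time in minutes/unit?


Formula: CT = Available Time / Number of Units
CT = 200 min / 122 units
CT = 1.64 min/unit

1.64 min/unit


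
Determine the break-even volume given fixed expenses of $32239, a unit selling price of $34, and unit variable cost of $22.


Formula: BEQ = Fixed Costs / (Price - Variable Cost)
Contribution margin = $34 - $22 = $12/unit
BEQ = ceil($32239 / $12/unit) = ceil(2686.58) = 2687 units

2687 units


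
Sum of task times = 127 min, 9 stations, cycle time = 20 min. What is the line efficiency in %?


Formula: Efficiency = Sum of Task Times / (N_stations * CT) * 100
Total station capacity = 9 stations * 20 min = 180 min
Efficiency = 127 / 180 * 100 = 70.6%

70.6%


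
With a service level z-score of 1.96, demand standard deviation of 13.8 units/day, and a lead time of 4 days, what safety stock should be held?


Formula: SS = z * sigma_d * sqrt(LT)
sqrt(LT) = sqrt(4) = 2.0
SS = 1.96 * 13.8 * 2.0
SS = 54.1 units

54.1 units


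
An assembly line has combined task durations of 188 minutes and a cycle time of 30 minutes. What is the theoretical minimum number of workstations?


Formula: N_min = ceil(Sum of Task Times / Cycle Time)
N_min = ceil(188 min / 30 min) = ceil(6.2667)
N_min = 7 stations

7


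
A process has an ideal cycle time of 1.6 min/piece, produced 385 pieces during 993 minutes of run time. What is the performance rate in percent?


Formula: Performance = (Ideal CT * Total Count) / Run Time * 100
Ideal output time = 1.6 * 385 = 616.0 min
Performance = 616.0 / 993 * 100 = 62.0%

62.0%


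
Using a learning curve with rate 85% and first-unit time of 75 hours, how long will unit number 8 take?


Formula: T_n = T_1 * (learning_rate)^(log2(n)) where learning_rate = rate/100
Doublings = log2(8) = 3
T_n = 75 * 0.85^3
T_n = 75 * 0.6141 = 46.1 hours

46.1 hours


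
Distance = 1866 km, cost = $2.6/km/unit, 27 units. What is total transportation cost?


TC = dist * cost * units = 1866 * 2.6 * 27 = $130993.20

$130993.20


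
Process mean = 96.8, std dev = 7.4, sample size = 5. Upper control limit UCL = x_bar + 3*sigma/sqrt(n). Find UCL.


UCL = 96.8 + 3 * 7.4 / sqrt(5)

106.73


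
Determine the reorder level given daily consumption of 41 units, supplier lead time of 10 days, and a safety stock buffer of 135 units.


Formula: ROP = (Daily Demand * Lead Time) + Safety Stock
Demand during lead time = 41 * 10 = 410 units
ROP = 410 + 135 = 545 units

545 units


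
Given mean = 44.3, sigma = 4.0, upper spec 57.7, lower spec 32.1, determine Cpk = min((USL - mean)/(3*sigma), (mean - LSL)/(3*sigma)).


Cpu = (57.7 - 44.3) / (3 * 4.0) = 1.12
Cpl = (44.3 - 32.1) / (3 * 4.0) = 1.02
Cpk = min(1.12, 1.02) = 1.02

1.02


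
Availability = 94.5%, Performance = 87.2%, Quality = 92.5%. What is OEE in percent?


Formula: OEE = Availability * Performance * Quality / 10000
A * P = 94.5% * 87.2% / 100 = 82.4%
OEE = 82.4% * 92.5% / 100 = 76.2%

76.2%


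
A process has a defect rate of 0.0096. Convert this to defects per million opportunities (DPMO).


DPMO = defect_rate * 1000000 = 0.0096 * 1000000

9600


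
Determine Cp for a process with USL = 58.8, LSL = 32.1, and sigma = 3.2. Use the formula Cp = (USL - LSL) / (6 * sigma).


Cp = (58.8 - 32.1) / (6 * 3.2)

1.39


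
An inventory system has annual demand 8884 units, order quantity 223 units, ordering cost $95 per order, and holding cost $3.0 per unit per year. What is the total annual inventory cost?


TC = 8884/223 * 95 + 223/2 * 3.0

$4119.16


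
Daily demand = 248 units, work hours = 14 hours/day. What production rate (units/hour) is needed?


Formula: Production Rate = Daily Demand / Available Hours
Rate = 248 units/day / 14 hours/day
Rate = 17.7 units/hour

17.7 units/hour


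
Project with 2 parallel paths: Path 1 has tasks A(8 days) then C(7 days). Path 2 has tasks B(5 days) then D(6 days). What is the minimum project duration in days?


Path 1 = 8 + 7 = 15 days
Path 2 = 5 + 6 = 11 days
Duration = max(15, 11) = 15 days

15 days


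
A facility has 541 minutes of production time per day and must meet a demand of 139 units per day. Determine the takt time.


Formula: Takt Time = Available Production Time / Customer Demand
Takt = 541 min/day / 139 units/day
Takt = 3.89 min/unit

3.89 min/unit


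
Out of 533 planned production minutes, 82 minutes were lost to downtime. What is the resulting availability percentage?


Formula: Availability = (Planned Time - Downtime) / Planned Time * 100
Uptime = 533 - 82 = 451 min
Availability = 451 / 533 * 100 = 84.6%

84.6%


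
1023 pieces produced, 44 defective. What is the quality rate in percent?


Formula: Quality Rate = Good Pieces / Total Pieces * 100
Good pieces = 1023 - 44 = 979
QR = 979 / 1023 * 100 = 95.7%

95.7%


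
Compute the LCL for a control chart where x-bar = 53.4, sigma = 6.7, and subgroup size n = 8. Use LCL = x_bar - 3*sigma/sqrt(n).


LCL = 53.4 - 3 * 6.7 / sqrt(8)

46.29


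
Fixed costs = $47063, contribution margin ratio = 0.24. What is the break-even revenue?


Formula: BER = Fixed Costs / Contribution Margin Ratio
BER = $47063 / 0.24
BER = $196095.83 (to the nearest cent)

$196095.83


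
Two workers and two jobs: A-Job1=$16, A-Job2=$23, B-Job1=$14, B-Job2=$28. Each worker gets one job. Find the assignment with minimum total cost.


Option 1: A->1 + B->2 = $16 + $28 = $44
Option 2: A->2 + B->1 = $23 + $14 = $37
Min cost = min($44, $37) = $37

$37


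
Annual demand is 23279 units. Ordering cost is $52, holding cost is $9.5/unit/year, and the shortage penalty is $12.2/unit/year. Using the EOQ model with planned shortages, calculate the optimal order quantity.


Formula: EOQ* = sqrt(2DS/H) * sqrt((H+P)/P)
Base EOQ = sqrt(2*23279*52/9.5) = 504.82 units
Correction = sqrt((9.5+12.2)/12.2) = 1.33367
EOQ* = 504.82 * 1.33367 = 673.3 units

673.3 units


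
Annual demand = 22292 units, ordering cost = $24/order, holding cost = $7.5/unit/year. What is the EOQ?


Formula: EOQ = sqrt(2 * D * S / H)
Numerator: 2 * 22292 * 24 = 1070016
2DS/H = 1070016 / 7.5 = 142668.8
EOQ = sqrt(142668.8) = 377.7 units

377.7 units


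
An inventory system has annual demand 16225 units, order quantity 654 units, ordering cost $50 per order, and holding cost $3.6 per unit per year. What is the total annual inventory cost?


TC = 16225/654 * 50 + 654/2 * 3.6

$2417.64


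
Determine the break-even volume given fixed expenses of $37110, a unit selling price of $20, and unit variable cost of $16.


Formula: BEQ = Fixed Costs / (Price - Variable Cost)
Contribution margin = $20 - $16 = $4/unit
BEQ = ceil($37110 / $4/unit) = ceil(9277.5) = 9278 units

9278 units


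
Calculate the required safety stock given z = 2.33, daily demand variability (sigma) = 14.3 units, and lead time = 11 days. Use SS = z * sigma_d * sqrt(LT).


Formula: SS = z * sigma_d * sqrt(LT)
sqrt(LT) = sqrt(11) = 3.3166
SS = 2.33 * 14.3 * 3.3166
SS = 110.5 units

110.5 units


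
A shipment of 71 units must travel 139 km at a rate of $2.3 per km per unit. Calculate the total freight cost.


TC = dist * cost * units = 139 * 2.3 * 71 = $22698.70

$22698.70


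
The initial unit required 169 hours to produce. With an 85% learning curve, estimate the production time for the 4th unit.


Formula: T_n = T_1 * (learning_rate)^(log2(n)) where learning_rate = rate/100
Doublings = log2(4) = 2
T_n = 169 * 0.85^2
T_n = 169 * 0.7225 = 122.1 hours

122.1 hours


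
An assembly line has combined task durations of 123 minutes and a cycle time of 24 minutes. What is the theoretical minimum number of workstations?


Formula: N_min = ceil(Sum of Task Times / Cycle Time)
N_min = ceil(123 min / 24 min) = ceil(5.125)
N_min = 6 stations

6


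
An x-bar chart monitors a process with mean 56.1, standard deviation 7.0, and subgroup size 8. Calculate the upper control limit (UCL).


UCL = 56.1 + 3 * 7.0 / sqrt(8)

63.52


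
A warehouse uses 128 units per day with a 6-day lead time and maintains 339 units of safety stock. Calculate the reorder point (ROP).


Formula: ROP = (Daily Demand * Lead Time) + Safety Stock
Demand during lead time = 128 * 6 = 768 units
ROP = 768 + 339 = 1107 units

1107 units


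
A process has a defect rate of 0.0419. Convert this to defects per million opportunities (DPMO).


DPMO = defect_rate * 1000000 = 0.0419 * 1000000

41900


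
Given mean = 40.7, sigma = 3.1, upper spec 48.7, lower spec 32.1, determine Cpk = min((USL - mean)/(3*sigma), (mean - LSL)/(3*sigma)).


Cpu = (48.7 - 40.7) / (3 * 3.1) = 0.86
Cpl = (40.7 - 32.1) / (3 * 3.1) = 0.92
Cpk = min(0.86, 0.92) = 0.86

0.86


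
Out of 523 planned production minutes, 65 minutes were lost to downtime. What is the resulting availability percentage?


Formula: Availability = (Planned Time - Downtime) / Planned Time * 100
Uptime = 523 - 65 = 458 min
Availability = 458 / 523 * 100 = 87.6%

87.6%


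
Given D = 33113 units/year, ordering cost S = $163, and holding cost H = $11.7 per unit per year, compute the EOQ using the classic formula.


Formula: EOQ = sqrt(2 * D * S / H)
Numerator: 2 * 33113 * 163 = 10794838
2DS/H = 10794838 / 11.7 = 922635.7
EOQ = sqrt(922635.7) = 960.5 units

960.5 units


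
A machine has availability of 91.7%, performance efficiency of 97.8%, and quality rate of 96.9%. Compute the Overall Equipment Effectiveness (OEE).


Formula: OEE = Availability * Performance * Quality / 10000
A * P = 91.7% * 97.8% / 100 = 89.68%
OEE = 89.68% * 96.9% / 100 = 86.9%

86.9%


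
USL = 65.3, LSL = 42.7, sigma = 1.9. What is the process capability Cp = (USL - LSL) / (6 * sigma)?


Cp = (65.3 - 42.7) / (6 * 1.9)

1.98


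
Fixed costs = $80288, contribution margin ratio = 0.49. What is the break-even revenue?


Formula: BER = Fixed Costs / Contribution Margin Ratio
BER = $80288 / 0.49
BER = $163853.06 (to the nearest cent)

$163853.06


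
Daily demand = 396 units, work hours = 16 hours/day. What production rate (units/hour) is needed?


Formula: Production Rate = Daily Demand / Available Hours
Rate = 396 units/day / 16 hours/day
Rate = 24.8 units/hour

24.8 units/hour


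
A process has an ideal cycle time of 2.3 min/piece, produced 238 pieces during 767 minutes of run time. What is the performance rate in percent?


Formula: Performance = (Ideal CT * Total Count) / Run Time * 100
Ideal output time = 2.3 * 238 = 547.4 min
Performance = 547.4 / 767 * 100 = 71.4%

71.4%


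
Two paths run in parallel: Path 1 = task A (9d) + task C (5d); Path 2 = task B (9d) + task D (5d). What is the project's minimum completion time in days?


Path 1 = 9 + 5 = 14 days
Path 2 = 9 + 5 = 14 days
Duration = max(14, 14) = 14 days

14 days


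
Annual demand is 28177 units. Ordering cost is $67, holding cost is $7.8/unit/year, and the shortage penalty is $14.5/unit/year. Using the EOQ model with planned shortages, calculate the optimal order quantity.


Formula: EOQ* = sqrt(2DS/H) * sqrt((H+P)/P)
Base EOQ = sqrt(2*28177*67/7.8) = 695.75 units
Correction = sqrt((7.8+14.5)/14.5) = 1.24013
EOQ* = 695.75 * 1.24013 = 862.8 units

862.8 units


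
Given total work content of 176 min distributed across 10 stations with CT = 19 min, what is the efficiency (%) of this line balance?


Formula: Efficiency = Sum of Task Times / (N_stations * CT) * 100
Total station capacity = 10 stations * 19 min = 190 min
Efficiency = 176 / 190 * 100 = 92.6%

92.6%


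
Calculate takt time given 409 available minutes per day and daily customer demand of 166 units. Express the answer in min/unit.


Formula: Takt Time = Available Production Time / Customer Demand
Takt = 409 min/day / 166 units/day
Takt = 2.46 min/unit

2.46 min/unit


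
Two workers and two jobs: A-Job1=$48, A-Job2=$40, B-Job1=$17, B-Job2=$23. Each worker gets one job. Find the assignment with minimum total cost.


Option 1: A->1 + B->2 = $48 + $23 = $71
Option 2: A->2 + B->1 = $40 + $17 = $57
Min cost = min($71, $57) = $57

$57


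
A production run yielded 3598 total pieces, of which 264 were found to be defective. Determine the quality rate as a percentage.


Formula: Quality Rate = Good Pieces / Total Pieces * 100
Good pieces = 3598 - 264 = 3334
QR = 3334 / 3598 * 100 = 92.7%

92.7%


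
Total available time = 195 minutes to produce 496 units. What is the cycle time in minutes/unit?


Formula: CT = Available Time / Number of Units
CT = 195 min / 496 units
CT = 0.39 min/unit

0.39 min/unit


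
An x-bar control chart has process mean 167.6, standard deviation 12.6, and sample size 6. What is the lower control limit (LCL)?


LCL = 167.6 - 3 * 12.6 / sqrt(6)

152.17


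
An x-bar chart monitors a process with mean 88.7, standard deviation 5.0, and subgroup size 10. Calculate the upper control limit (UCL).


UCL = 88.7 + 3 * 5.0 / sqrt(10)

93.44


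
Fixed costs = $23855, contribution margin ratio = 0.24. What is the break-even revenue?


Formula: BER = Fixed Costs / Contribution Margin Ratio
BER = $23855 / 0.24
BER = $99395.83 (to the nearest cent)

$99395.83


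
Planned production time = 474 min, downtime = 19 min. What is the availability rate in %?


Formula: Availability = (Planned Time - Downtime) / Planned Time * 100
Uptime = 474 - 19 = 455 min
Availability = 455 / 474 * 100 = 96.0%

96.0%


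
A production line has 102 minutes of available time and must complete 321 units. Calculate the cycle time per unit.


Formula: CT = Available Time / Number of Units
CT = 102 min / 321 units
CT = 0.32 min/unit

0.32 min/unit


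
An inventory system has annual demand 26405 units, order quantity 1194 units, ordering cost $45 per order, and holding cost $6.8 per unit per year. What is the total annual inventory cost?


TC = 26405/1194 * 45 + 1194/2 * 6.8

$5054.76


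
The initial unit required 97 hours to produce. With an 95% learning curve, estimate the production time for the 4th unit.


Formula: T_n = T_1 * (learning_rate)^(log2(n)) where learning_rate = rate/100
Doublings = log2(4) = 2
T_n = 97 * 0.95^2
T_n = 97 * 0.9025 = 87.5 hours

87.5 hours


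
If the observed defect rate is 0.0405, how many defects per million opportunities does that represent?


DPMO = defect_rate * 1000000 = 0.0405 * 1000000

40500


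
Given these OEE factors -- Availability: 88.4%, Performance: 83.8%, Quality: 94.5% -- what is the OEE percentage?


Formula: OEE = Availability * Performance * Quality / 10000
A * P = 88.4% * 83.8% / 100 = 74.08%
OEE = 74.08% * 94.5% / 100 = 70.0%

70.0%


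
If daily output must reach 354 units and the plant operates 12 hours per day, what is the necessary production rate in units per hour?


Formula: Production Rate = Daily Demand / Available Hours
Rate = 354 units/day / 12 hours/day
Rate = 29.5 units/hour

29.5 units/hour


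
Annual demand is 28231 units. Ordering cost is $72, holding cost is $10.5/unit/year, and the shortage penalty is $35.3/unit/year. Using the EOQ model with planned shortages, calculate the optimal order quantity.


Formula: EOQ* = sqrt(2DS/H) * sqrt((H+P)/P)
Base EOQ = sqrt(2*28231*72/10.5) = 622.23 units
Correction = sqrt((10.5+35.3)/35.3) = 1.13906
EOQ* = 622.23 * 1.13906 = 708.8 units

708.8 units


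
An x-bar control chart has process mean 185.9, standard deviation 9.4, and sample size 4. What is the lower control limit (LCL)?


LCL = 185.9 - 3 * 9.4 / sqrt(4)

171.8


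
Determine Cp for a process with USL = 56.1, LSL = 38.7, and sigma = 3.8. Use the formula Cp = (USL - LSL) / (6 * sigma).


Cp = (56.1 - 38.7) / (6 * 3.8)

0.76


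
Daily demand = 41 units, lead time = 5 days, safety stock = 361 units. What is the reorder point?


Formula: ROP = (Daily Demand * Lead Time) + Safety Stock
Demand during lead time = 41 * 5 = 205 units
ROP = 205 + 361 = 566 units

566 units


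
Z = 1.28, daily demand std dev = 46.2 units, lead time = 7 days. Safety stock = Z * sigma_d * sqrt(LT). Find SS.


Formula: SS = z * sigma_d * sqrt(LT)
sqrt(LT) = sqrt(7) = 2.6458
SS = 1.28 * 46.2 * 2.6458
SS = 156.5 units

156.5 units


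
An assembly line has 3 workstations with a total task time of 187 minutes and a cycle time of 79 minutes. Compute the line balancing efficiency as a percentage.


Formula: Efficiency = Sum of Task Times / (N_stations * CT) * 100
Total station capacity = 3 stations * 79 min = 237 min
Efficiency = 187 / 237 * 100 = 78.9%

78.9%


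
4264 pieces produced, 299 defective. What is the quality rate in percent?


Formula: Quality Rate = Good Pieces / Total Pieces * 100
Good pieces = 4264 - 299 = 3965
QR = 3965 / 4264 * 100 = 93.0%

93.0%


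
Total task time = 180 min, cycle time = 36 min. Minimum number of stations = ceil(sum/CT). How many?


Formula: N_min = ceil(Sum of Task Times / Cycle Time)
N_min = ceil(180 min / 36 min) = ceil(5.0)
N_min = 5 stations

5


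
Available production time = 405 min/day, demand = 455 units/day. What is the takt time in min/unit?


Formula: Takt Time = Available Production Time / Customer Demand
Takt = 405 min/day / 455 units/day
Takt = 0.89 min/unit

0.89 min/unit


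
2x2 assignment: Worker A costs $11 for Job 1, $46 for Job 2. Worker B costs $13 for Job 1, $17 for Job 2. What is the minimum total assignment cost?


Option 1: A->1 + B->2 = $11 + $17 = $28
Option 2: A->2 + B->1 = $46 + $13 = $59
Min cost = min($28, $59) = $28

$28


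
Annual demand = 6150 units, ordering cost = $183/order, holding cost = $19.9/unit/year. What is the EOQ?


Formula: EOQ = sqrt(2 * D * S / H)
Numerator: 2 * 6150 * 183 = 2250900
2DS/H = 2250900 / 19.9 = 113110.6
EOQ = sqrt(113110.6) = 336.3 units

336.3 units


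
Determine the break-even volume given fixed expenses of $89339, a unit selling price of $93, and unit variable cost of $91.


Formula: BEQ = Fixed Costs / (Price - Variable Cost)
Contribution margin = $93 - $91 = $2/unit
BEQ = ceil($89339 / $2/unit) = ceil(44669.5) = 44670 units

44670 units


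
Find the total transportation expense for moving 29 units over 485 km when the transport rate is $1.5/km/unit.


TC = dist * cost * units = 485 * 1.5 * 29 = $21097.50

$21097.50


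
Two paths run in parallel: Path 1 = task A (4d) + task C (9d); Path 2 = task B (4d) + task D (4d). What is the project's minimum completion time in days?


Path 1 = 4 + 9 = 13 days
Path 2 = 4 + 4 = 8 days
Duration = max(13, 8) = 13 days

13 days


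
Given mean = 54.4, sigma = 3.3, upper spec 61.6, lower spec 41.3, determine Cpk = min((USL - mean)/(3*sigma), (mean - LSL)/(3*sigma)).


Cpu = (61.6 - 54.4) / (3 * 3.3) = 0.73
Cpl = (54.4 - 41.3) / (3 * 3.3) = 1.32
Cpk = min(0.73, 1.32) = 0.73

0.73


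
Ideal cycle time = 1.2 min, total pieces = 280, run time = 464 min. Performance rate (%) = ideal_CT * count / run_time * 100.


Formula: Performance = (Ideal CT * Total Count) / Run Time * 100
Ideal output time = 1.2 * 280 = 336.0 min
Performance = 336.0 / 464 * 100 = 72.4%

72.4%


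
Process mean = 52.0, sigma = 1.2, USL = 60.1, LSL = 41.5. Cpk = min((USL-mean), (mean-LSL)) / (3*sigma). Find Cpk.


Cpu = (60.1 - 52.0) / (3 * 1.2) = 2.25
Cpl = (52.0 - 41.5) / (3 * 1.2) = 2.92
Cpk = min(2.25, 2.92) = 2.25

2.25


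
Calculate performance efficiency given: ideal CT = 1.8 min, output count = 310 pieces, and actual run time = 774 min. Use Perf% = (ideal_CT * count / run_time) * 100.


Formula: Performance = (Ideal CT * Total Count) / Run Time * 100
Ideal output time = 1.8 * 310 = 558.0 min
Performance = 558.0 / 774 * 100 = 72.1%

72.1%


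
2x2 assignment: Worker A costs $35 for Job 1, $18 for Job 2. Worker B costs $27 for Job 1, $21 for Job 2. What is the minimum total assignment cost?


Option 1: A->1 + B->2 = $35 + $21 = $56
Option 2: A->2 + B->1 = $18 + $27 = $45
Min cost = min($56, $45) = $45

$45


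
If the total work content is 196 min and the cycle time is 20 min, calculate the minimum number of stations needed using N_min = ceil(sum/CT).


Formula: N_min = ceil(Sum of Task Times / Cycle Time)
N_min = ceil(196 min / 20 min) = ceil(9.8)
N_min = 10 stations

10


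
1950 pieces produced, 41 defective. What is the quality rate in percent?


Formula: Quality Rate = Good Pieces / Total Pieces * 100
Good pieces = 1950 - 41 = 1909
QR = 1909 / 1950 * 100 = 97.9%

97.9%


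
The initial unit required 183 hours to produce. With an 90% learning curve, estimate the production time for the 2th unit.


Formula: T_n = T_1 * (learning_rate)^(log2(n)) where learning_rate = rate/100
Doublings = log2(2) = 1
T_n = 183 * 0.9^1
T_n = 183 * 0.9 = 164.7 hours

164.7 hours


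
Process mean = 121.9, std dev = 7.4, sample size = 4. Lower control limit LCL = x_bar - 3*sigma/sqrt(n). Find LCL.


LCL = 121.9 - 3 * 7.4 / sqrt(4)

110.8


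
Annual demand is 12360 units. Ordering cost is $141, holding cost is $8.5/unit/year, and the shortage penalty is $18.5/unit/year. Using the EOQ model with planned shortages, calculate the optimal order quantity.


Formula: EOQ* = sqrt(2DS/H) * sqrt((H+P)/P)
Base EOQ = sqrt(2*12360*141/8.5) = 640.36 units
Correction = sqrt((8.5+18.5)/18.5) = 1.20808
EOQ* = 640.36 * 1.20808 = 773.6 units

773.6 units


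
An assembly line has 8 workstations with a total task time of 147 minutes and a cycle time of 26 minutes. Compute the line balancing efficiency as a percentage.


Formula: Efficiency = Sum of Task Times / (N_stations * CT) * 100
Total station capacity = 8 stations * 26 min = 208 min
Efficiency = 147 / 208 * 100 = 70.7%

70.7%


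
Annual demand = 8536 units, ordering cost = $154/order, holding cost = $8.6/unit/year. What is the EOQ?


Formula: EOQ = sqrt(2 * D * S / H)
Numerator: 2 * 8536 * 154 = 2629088
2DS/H = 2629088 / 8.6 = 305707.9
EOQ = sqrt(305707.9) = 552.9 units

552.9 units


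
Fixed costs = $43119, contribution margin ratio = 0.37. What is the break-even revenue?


Formula: BER = Fixed Costs / Contribution Margin Ratio
BER = $43119 / 0.37
BER = $116537.84 (to the nearest cent)

$116537.84


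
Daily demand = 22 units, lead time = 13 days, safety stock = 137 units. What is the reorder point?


Formula: ROP = (Daily Demand * Lead Time) + Safety Stock
Demand during lead time = 22 * 13 = 286 units
ROP = 286 + 137 = 423 units

423 units


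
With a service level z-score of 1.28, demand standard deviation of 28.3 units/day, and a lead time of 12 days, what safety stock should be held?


Formula: SS = z * sigma_d * sqrt(LT)
sqrt(LT) = sqrt(12) = 3.4641
SS = 1.28 * 28.3 * 3.4641
SS = 125.5 units

125.5 units


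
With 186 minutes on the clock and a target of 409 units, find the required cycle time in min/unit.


Formula: CT = Available Time / Number of Units
CT = 186 min / 409 units
CT = 0.45 min/unit

0.45 min/unit


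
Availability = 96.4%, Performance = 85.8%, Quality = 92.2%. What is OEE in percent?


Formula: OEE = Availability * Performance * Quality / 10000
A * P = 96.4% * 85.8% / 100 = 82.71%
OEE = 82.71% * 92.2% / 100 = 76.3%

76.3%


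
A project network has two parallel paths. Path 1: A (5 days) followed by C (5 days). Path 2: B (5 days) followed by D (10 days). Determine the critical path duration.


Path 1 = 5 + 5 = 10 days
Path 2 = 5 + 10 = 15 days
Duration = max(10, 15) = 15 days

15 days


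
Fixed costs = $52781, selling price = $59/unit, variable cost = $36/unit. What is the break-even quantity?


Formula: BEQ = Fixed Costs / (Price - Variable Cost)
Contribution margin = $59 - $36 = $23/unit
BEQ = ceil($52781 / $23/unit) = ceil(2294.83) = 2295 units

2295 units


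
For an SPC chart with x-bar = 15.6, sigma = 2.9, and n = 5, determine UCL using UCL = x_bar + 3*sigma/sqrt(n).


UCL = 15.6 + 3 * 2.9 / sqrt(5)

19.49


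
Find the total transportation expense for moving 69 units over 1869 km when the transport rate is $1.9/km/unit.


TC = dist * cost * units = 1869 * 1.9 * 69 = $245025.90

$245025.90


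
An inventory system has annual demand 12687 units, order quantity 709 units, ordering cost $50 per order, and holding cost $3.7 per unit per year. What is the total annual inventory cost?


TC = 12687/709 * 50 + 709/2 * 3.7

$2206.36


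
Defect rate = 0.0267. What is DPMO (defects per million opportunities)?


DPMO = defect_rate * 1000000 = 0.0267 * 1000000

26700


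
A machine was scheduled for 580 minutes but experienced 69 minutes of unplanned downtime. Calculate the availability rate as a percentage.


Formula: Availability = (Planned Time - Downtime) / Planned Time * 100
Uptime = 580 - 69 = 511 min
Availability = 511 / 580 * 100 = 88.1%

88.1%


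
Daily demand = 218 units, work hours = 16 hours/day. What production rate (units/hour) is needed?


Formula: Production Rate = Daily Demand / Available Hours
Rate = 218 units/day / 16 hours/day
Rate = 13.6 units/hour

13.6 units/hour


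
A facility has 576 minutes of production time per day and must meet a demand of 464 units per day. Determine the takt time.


Formula: Takt Time = Available Production Time / Customer Demand
Takt = 576 min/day / 464 units/day
Takt = 1.24 min/unit

1.24 min/unit


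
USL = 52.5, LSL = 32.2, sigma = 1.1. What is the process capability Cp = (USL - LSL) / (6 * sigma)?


Cp = (52.5 - 32.2) / (6 * 1.1)

3.08


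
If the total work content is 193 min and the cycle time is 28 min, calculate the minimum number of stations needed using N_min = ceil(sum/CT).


Formula: N_min = ceil(Sum of Task Times / Cycle Time)
N_min = ceil(193 min / 28 min) = ceil(6.8929)
N_min = 7 stations

7


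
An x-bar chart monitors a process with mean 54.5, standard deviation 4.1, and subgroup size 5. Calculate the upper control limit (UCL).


UCL = 54.5 + 3 * 4.1 / sqrt(5)

60.0


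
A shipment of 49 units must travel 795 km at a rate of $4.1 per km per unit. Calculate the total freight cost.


TC = dist * cost * units = 795 * 4.1 * 49 = $159715.50

$159715.50


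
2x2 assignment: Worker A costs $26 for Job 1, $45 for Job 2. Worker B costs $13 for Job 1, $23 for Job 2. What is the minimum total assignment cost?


Option 1: A->1 + B->2 = $26 + $23 = $49
Option 2: A->2 + B->1 = $45 + $13 = $58
Min cost = min($49, $58) = $49

$49


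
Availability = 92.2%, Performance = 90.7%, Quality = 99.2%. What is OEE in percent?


Formula: OEE = Availability * Performance * Quality / 10000
A * P = 92.2% * 90.7% / 100 = 83.63%
OEE = 83.63% * 99.2% / 100 = 83.0%

83.0%


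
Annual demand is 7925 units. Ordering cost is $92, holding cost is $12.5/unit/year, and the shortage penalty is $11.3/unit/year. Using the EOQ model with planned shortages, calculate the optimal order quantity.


Formula: EOQ* = sqrt(2DS/H) * sqrt((H+P)/P)
Base EOQ = sqrt(2*7925*92/12.5) = 341.55 units
Correction = sqrt((12.5+11.3)/11.3) = 1.45127
EOQ* = 341.55 * 1.45127 = 495.7 units

495.7 units


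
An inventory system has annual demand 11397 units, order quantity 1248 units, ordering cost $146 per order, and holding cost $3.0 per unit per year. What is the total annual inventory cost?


TC = 11397/1248 * 146 + 1248/2 * 3.0

$3205.30


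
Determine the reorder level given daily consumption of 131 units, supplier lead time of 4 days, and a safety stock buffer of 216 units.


Formula: ROP = (Daily Demand * Lead Time) + Safety Stock
Demand during lead time = 131 * 4 = 524 units
ROP = 524 + 216 = 740 units

740 units


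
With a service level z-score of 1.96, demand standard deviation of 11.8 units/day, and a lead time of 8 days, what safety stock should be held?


Formula: SS = z * sigma_d * sqrt(LT)
sqrt(LT) = sqrt(8) = 2.8284
SS = 1.96 * 11.8 * 2.8284
SS = 65.4 units

65.4 units


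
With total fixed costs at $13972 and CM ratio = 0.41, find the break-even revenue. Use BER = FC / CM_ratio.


Formula: BER = Fixed Costs / Contribution Margin Ratio
BER = $13972 / 0.41
BER = $34078.05 (to the nearest cent)

$34078.05


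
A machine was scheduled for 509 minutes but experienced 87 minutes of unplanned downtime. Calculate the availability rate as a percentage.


Formula: Availability = (Planned Time - Downtime) / Planned Time * 100
Uptime = 509 - 87 = 422 min
Availability = 422 / 509 * 100 = 82.9%

82.9%


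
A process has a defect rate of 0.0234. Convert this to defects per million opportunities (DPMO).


DPMO = defect_rate * 1000000 = 0.0234 * 1000000

23400


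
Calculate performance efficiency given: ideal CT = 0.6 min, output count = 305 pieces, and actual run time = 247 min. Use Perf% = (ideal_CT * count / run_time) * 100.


Formula: Performance = (Ideal CT * Total Count) / Run Time * 100
Ideal output time = 0.6 * 305 = 183.0 min
Performance = 183.0 / 247 * 100 = 74.1%

74.1%


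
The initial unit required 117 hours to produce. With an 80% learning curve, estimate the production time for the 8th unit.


Formula: T_n = T_1 * (learning_rate)^(log2(n)) where learning_rate = rate/100
Doublings = log2(8) = 3
T_n = 117 * 0.8^3
T_n = 117 * 0.512 = 59.9 hours

59.9 hours


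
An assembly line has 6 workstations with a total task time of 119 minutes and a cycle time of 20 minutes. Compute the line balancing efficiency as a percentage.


Formula: Efficiency = Sum of Task Times / (N_stations * CT) * 100
Total station capacity = 6 stations * 20 min = 120 min
Efficiency = 119 / 120 * 100 = 99.2%

99.2%


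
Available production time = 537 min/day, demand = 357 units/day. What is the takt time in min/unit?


Formula: Takt Time = Available Production Time / Customer Demand
Takt = 537 min/day / 357 units/day
Takt = 1.5 min/unit

1.5 min/unit


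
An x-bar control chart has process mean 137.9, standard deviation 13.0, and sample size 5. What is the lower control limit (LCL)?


LCL = 137.9 - 3 * 13.0 / sqrt(5)

120.46


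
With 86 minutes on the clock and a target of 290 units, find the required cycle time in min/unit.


Formula: CT = Available Time / Number of Units
CT = 86 min / 290 units
CT = 0.3 min/unit

0.3 min/unit


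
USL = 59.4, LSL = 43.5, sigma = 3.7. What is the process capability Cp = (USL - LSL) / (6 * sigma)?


Cp = (59.4 - 43.5) / (6 * 3.7)

0.72


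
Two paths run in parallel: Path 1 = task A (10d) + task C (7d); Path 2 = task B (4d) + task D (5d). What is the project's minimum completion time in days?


Path 1 = 10 + 7 = 17 days
Path 2 = 4 + 5 = 9 days
Duration = max(17, 9) = 17 days

17 days


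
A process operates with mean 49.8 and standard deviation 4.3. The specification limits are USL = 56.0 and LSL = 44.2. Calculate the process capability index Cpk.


Cpu = (56.0 - 49.8) / (3 * 4.3) = 0.48
Cpl = (49.8 - 44.2) / (3 * 4.3) = 0.43
Cpk = min(0.48, 0.43) = 0.43

0.43


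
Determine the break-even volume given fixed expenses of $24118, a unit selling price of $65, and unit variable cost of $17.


Formula: BEQ = Fixed Costs / (Price - Variable Cost)
Contribution margin = $65 - $17 = $48/unit
BEQ = ceil($24118 / $48/unit) = ceil(502.46) = 503 units

503 units


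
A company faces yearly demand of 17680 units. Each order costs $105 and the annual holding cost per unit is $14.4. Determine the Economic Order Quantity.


Formula: EOQ = sqrt(2 * D * S / H)
Numerator: 2 * 17680 * 105 = 3712800
2DS/H = 3712800 / 14.4 = 257833.3
EOQ = sqrt(257833.3) = 507.8 units

507.8 units


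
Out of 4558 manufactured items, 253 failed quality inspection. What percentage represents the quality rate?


Formula: Quality Rate = Good Pieces / Total Pieces * 100
Good pieces = 4558 - 253 = 4305
QR = 4305 / 4558 * 100 = 94.4%

94.4%
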